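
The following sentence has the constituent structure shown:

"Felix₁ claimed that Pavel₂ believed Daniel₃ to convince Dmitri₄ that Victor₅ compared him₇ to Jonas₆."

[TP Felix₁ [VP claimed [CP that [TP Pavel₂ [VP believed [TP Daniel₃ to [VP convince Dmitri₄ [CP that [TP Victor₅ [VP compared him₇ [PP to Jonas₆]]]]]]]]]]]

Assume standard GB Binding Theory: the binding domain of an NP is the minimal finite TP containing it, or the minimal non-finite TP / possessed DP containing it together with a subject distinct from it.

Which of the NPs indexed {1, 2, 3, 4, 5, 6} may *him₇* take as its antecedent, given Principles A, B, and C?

{1, 2, 3, 4}

*him* is a pronoun, so Principle B applies: it must be free in its binding domain.
Binding domain of *him₇*: the embedded TP, whose subject is Victor₅.
*Felix₁* c-commands the pronoun but from outside its binding domain, and is not c-commanded by it → coindexation permitted.
*Pavel₂* c-commands the pronoun but from outside its binding domain, and is not c-commanded by it → coindexation permitted.
*Daniel₃* c-commands the pronoun but from outside its binding domain, and is not c-commanded by it → coindexation permitted.
*Dmitri₄* c-commands the pronoun but from outside its binding domain, and is not c-commanded by it → coindexation permitted.
*Victor₅* c-commands the pronoun within its binding domain → coindexation would violate Principle B.
*Jonas₆*: the pronoun c-commands this R-expression → coindexation would violate Principle C on *Jonas₆*.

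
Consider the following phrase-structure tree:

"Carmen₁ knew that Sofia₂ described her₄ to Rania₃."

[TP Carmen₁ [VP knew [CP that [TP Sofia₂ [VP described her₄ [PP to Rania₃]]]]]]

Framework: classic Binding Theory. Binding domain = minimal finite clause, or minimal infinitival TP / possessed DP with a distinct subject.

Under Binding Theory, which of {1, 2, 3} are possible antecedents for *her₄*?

{1}

*her* is a pronoun, so Principle B applies: it must be free in its binding domain.
Binding domain of *her₄*: the embedded TP, whose subject is Sofia₂.
*Carmen₁* c-commands the pronoun but from outside its binding domain, and is not c-commanded by it → coindexation permitted.
*Sofia₂* c-commands the pronoun within its binding domain → coindexation would violate Principle B.
*Rania₃*: the pronoun c-commands this R-expression → coindexation would violate Principle C on *Rania₃*.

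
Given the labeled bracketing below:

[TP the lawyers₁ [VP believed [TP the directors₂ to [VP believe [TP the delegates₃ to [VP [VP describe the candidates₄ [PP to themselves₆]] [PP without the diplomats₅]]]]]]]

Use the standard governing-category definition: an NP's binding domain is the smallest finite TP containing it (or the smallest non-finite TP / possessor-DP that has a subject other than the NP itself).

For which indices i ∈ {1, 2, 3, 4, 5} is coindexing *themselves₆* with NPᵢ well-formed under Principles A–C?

*themselves* is an anaphor, so Principle A applies: it must be bound in its binding domain.
Binding domain of *themselves₆*: the embedded TP, whose subject is the delegates₃.
*the lawyers₁* c-commands the anaphor but is outside its binding domain → cannot satisfy Principle A.
*the directors₂* c-commands the anaphor but is outside its binding domain → cannot satisfy Principle A.
*the delegates₃* c-commands the anaphor within its binding domain → licit binder.
*the candidates₄* c-commands the anaphor within its binding domain → licit binder.
*the diplomats₅* does not c-command the anaphor → cannot bind it.

{3, 4}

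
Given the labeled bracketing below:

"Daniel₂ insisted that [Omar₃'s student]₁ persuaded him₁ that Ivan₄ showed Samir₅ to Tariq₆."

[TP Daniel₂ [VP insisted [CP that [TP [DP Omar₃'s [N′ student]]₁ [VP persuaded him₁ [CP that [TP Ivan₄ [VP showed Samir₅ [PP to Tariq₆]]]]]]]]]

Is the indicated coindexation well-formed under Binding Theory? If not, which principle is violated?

Principle B

The two coindexed NPs are *[Omar₃'s student]₁* and *him₁*.
*him₁* is a pronoun. Its binding domain is the embedded TP, whose subject is [Omar₃'s student]₁.
*[Omar₃'s student]₁* c-commands it within that domain and carries the same index.
The pronoun is locally bound → Principle B violation.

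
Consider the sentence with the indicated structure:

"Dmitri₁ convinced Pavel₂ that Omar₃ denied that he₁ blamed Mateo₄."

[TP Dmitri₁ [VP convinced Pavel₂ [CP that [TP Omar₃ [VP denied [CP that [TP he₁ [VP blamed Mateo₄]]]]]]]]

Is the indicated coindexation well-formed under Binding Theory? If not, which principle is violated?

grammatical

The two coindexed NPs are *Dmitri₁* and *he₁*.
*he₁* is a pronoun; nothing c-commands it within its binding domain (the embedded TP.), so Principle B holds trivially.
*Dmitri₁* is an R-expression; *he₁* does not c-command it, and no other NP shares its index, so Principle C is satisfied.
All principles are respected.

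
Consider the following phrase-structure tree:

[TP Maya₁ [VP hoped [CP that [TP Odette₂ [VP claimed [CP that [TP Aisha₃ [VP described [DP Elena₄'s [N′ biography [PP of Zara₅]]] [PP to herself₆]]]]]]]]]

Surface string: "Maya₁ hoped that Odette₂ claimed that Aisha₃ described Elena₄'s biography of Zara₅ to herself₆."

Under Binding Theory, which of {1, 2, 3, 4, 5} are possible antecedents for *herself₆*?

*herself* is an anaphor, so Principle A applies: it must be bound in its binding domain.
Binding domain of *herself₆*: the embedded TP, whose subject is Aisha₃.
*Maya₁* c-commands the anaphor but is outside its binding domain → cannot satisfy Principle A.
*Odette₂* c-commands the anaphor but is outside its binding domain → cannot satisfy Principle A.
*Aisha₃* c-commands the anaphor within its binding domain → licit binder.
*Elena₄* does not c-command the anaphor → cannot bind it.
*Zara₅* does not c-command the anaphor → cannot bind it.

{3}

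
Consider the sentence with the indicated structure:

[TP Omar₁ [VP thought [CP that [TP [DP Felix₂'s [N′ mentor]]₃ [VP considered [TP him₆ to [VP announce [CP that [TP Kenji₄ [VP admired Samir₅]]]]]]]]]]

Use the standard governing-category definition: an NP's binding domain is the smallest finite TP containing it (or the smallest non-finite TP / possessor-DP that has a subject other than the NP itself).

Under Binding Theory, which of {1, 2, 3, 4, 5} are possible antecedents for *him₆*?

{1, 2}

*him* is a pronoun, so Principle B applies: it must be free in its binding domain.
Binding domain of *him₆*: the embedded TP, whose subject is [Felix₂'s mentor]₃.
*Omar₁* c-commands the pronoun but from outside its binding domain, and is not c-commanded by it → coindexation permitted.
*Felix₂* and the pronoun do not c-command one another → neither Principle B nor Principle C is at stake; coindexation permitted.
*[Felix₂'s mentor]₃* c-commands the pronoun within its binding domain → coindexation would violate Principle B.
*Kenji₄*: the pronoun c-commands this R-expression → coindexation would violate Principle C on *Kenji₄*.
*Samir₅*: the pronoun c-commands this R-expression → coindexation would violate Principle C on *Samir₅*.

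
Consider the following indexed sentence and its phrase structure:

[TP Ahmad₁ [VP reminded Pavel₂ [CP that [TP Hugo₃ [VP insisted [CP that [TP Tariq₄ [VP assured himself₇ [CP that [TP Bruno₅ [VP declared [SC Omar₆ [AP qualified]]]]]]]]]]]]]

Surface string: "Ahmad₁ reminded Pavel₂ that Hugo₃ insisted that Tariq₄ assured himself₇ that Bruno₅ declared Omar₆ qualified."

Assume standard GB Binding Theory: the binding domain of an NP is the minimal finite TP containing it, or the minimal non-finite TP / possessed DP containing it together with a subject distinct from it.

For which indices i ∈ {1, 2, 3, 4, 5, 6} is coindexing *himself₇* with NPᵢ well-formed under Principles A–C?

*himself* is an anaphor, so Principle A applies: it must be bound in its binding domain.
Binding domain of *himself₇*: the embedded TP, whose subject is Tariq₄.
*Ahmad₁* c-commands the anaphor but is outside its binding domain → cannot satisfy Principle A.
*Pavel₂* c-commands the anaphor but is outside its binding domain → cannot satisfy Principle A.
*Hugo₃* c-commands the anaphor but is outside its binding domain → cannot satisfy Principle A.
*Tariq₄* c-commands the anaphor within its binding domain → licit binder.
*Bruno₅* does not c-command the anaphor → cannot bind it.
*Omar₆* does not c-command the anaphor → cannot bind it.

{4}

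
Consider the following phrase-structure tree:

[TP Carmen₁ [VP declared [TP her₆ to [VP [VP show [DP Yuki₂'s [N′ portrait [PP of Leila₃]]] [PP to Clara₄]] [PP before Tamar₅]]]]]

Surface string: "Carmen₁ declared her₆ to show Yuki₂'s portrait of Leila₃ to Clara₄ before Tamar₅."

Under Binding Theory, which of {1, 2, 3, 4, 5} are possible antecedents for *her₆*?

*her* is a pronoun, so Principle B applies: it must be free in its binding domain.
Binding domain of *her₆*: the matrix TP, whose subject is Carmen₁.
*Carmen₁* c-commands the pronoun within its binding domain → coindexation would violate Principle B.
*Yuki₂*: the pronoun c-commands this R-expression → coindexation would violate Principle C on *Yuki₂*.
*Leila₃*: the pronoun c-commands this R-expression → coindexation would violate Principle C on *Leila₃*.
*Clara₄*: the pronoun c-commands this R-expression → coindexation would violate Principle C on *Clara₄*.
*Tamar₅*: the pronoun c-commands this R-expression → coindexation would violate Principle C on *Tamar₅*.

none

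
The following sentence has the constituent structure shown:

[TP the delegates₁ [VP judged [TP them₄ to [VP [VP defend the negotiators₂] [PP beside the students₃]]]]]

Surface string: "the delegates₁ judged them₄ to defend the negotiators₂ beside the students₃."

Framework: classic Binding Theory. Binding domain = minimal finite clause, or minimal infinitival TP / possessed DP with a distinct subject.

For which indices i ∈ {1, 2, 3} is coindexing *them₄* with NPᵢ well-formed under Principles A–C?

*them* is a pronoun, so Principle B applies: it must be free in its binding domain.
Binding domain of *them₄*: the matrix TP, whose subject is the delegates₁.
*the delegates₁* c-commands the pronoun within its binding domain → coindexation would violate Principle B.
*the negotiators₂*: the pronoun c-commands this R-expression → coindexation would violate Principle C on *the negotiators₂*.
*the students₃*: the pronoun c-commands this R-expression → coindexation would violate Principle C on *the students₃*.

none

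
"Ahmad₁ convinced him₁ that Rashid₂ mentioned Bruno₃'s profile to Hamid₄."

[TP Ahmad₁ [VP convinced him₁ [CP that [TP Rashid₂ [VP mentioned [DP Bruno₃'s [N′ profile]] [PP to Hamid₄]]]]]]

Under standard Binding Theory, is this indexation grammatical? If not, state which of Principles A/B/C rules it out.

Principle B

The two coindexed NPs are *Ahmad₁* and *him₁*.
*him₁* is a pronoun. Its binding domain is the matrix TP, whose subject is Ahmad₁.
*Ahmad₁* c-commands it within that domain and carries the same index.
The pronoun is locally bound → Principle B violation.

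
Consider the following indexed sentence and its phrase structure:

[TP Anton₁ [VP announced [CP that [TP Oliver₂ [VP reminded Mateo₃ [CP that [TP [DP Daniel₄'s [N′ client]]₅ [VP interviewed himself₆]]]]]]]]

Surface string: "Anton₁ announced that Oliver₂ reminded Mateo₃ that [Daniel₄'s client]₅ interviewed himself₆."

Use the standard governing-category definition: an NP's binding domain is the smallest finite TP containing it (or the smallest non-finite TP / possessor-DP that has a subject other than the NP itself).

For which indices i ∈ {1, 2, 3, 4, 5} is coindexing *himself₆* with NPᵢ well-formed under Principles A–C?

*himself* is an anaphor, so Principle A applies: it must be bound in its binding domain.
Binding domain of *himself₆*: the embedded TP, whose subject is [Daniel₄'s client]₅.
*Anton₁* c-commands the anaphor but is outside its binding domain → cannot satisfy Principle A.
*Oliver₂* c-commands the anaphor but is outside its binding domain → cannot satisfy Principle A.
*Mateo₃* c-commands the anaphor but is outside its binding domain → cannot satisfy Principle A.
*Daniel₄* does not c-command the anaphor → cannot bind it.
*[Daniel₄'s client]₅* c-commands the anaphor within its binding domain → licit binder.

{5}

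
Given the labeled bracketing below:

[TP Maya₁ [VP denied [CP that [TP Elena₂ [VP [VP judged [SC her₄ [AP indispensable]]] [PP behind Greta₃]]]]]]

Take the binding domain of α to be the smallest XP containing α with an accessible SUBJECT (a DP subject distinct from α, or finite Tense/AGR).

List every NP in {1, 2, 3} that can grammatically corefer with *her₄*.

*her* is a pronoun, so Principle B applies: it must be free in its binding domain.
Binding domain of *her₄*: the embedded TP, whose subject is Elena₂.
*Maya₁* c-commands the pronoun but from outside its binding domain, and is not c-commanded by it → coindexation permitted.
*Elena₂* c-commands the pronoun within its binding domain → coindexation would violate Principle B.
*Greta₃* and the pronoun do not c-command one another → neither Principle B nor Principle C is at stake; coindexation permitted.

{1, 3}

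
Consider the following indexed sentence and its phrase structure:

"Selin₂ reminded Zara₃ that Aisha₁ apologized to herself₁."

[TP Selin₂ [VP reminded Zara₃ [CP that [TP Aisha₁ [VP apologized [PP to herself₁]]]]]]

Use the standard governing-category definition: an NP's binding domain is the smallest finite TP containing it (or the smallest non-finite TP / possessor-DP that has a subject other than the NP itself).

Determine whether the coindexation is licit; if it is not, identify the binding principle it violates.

grammatical

The two coindexed NPs are *Aisha₁* and *herself₁*.
*herself₁* is an anaphor; its binding domain is the embedded TP, whose subject is Aisha₁. *Aisha₁* c-commands it within that domain and shares its index, so Principle A is satisfied.
*Aisha₁* is an R-expression; *herself₁* does not c-command it, and no other NP shares its index, so Principle C is satisfied.
All principles are respected.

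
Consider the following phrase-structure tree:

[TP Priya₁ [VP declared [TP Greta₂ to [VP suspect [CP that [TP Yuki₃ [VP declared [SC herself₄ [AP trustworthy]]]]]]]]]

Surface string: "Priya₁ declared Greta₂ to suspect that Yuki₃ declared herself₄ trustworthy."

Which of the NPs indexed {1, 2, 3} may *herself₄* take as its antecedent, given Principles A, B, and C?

{3}

*herself* is an anaphor, so Principle A applies: it must be bound in its binding domain.
Binding domain of *herself₄*: the embedded TP, whose subject is Yuki₃.
*Priya₁* c-commands the anaphor but is outside its binding domain → cannot satisfy Principle A.
*Greta₂* c-commands the anaphor but is outside its binding domain → cannot satisfy Principle A.
*Yuki₃* c-commands the anaphor within its binding domain → licit binder.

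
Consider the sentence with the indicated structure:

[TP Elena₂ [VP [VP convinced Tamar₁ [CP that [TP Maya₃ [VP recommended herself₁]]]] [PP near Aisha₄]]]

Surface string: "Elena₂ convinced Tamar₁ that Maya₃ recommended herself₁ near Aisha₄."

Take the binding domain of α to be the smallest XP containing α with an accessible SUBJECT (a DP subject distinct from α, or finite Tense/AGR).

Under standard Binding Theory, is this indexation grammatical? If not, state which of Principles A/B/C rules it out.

The two coindexed NPs are *Tamar₁* and *herself₁*.
*herself₁* is an anaphor. Principle A requires it to be bound within its binding domain — the embedded TP, whose subject is Maya₃.
Within that domain it is c-commanded by *Maya₃*, which does not share its index.
*Tamar₁* does c-command the anaphor, but from outside its binding domain.
The anaphor is unbound in its domain → Principle A violation.

Principle A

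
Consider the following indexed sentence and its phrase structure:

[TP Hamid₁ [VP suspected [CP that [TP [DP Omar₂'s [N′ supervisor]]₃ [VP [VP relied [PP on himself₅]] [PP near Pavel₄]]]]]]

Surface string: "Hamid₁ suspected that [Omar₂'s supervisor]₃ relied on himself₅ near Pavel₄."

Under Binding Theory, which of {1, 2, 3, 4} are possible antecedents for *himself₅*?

{3}

*himself* is an anaphor, so Principle A applies: it must be bound in its binding domain.
Binding domain of *himself₅*: the embedded TP, whose subject is [Omar₂'s supervisor]₃.
*Hamid₁* c-commands the anaphor but is outside its binding domain → cannot satisfy Principle A.
*Omar₂* does not c-command the anaphor → cannot bind it.
*[Omar₂'s supervisor]₃* c-commands the anaphor within its binding domain → licit binder.
*Pavel₄* does not c-command the anaphor → cannot bind it.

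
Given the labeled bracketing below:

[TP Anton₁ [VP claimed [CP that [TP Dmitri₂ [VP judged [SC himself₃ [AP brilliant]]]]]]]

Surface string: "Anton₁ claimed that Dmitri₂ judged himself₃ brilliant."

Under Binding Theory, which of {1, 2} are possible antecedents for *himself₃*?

*himself* is an anaphor, so Principle A applies: it must be bound in its binding domain.
Binding domain of *himself₃*: the embedded TP, whose subject is Dmitri₂.
*Anton₁* c-commands the anaphor but is outside its binding domain → cannot satisfy Principle A.
*Dmitri₂* c-commands the anaphor within its binding domain → licit binder.

{2}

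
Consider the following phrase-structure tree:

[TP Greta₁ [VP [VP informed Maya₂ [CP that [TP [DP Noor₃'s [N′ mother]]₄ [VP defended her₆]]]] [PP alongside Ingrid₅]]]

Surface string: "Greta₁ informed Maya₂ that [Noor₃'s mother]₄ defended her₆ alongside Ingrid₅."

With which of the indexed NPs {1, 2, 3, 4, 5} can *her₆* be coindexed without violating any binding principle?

*her* is a pronoun, so Principle B applies: it must be free in its binding domain.
Binding domain of *her₆*: the embedded TP, whose subject is [Noor₃'s mother]₄.
*Greta₁* c-commands the pronoun but from outside its binding domain, and is not c-commanded by it → coindexation permitted.
*Maya₂* c-commands the pronoun but from outside its binding domain, and is not c-commanded by it → coindexation permitted.
*Noor₃* and the pronoun do not c-command one another → neither Principle B nor Principle C is at stake; coindexation permitted.
*[Noor₃'s mother]₄* c-commands the pronoun within its binding domain → coindexation would violate Principle B.
*Ingrid₅* and the pronoun do not c-command one another → neither Principle B nor Principle C is at stake; coindexation permitted.

{1, 2, 3, 5}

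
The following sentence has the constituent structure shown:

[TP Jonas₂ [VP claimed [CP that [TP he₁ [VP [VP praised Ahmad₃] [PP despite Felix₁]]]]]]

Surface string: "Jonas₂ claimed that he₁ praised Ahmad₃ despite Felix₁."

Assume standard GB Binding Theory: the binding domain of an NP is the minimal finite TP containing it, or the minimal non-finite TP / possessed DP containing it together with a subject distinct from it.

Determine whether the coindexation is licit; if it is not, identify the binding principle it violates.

Principle C

The two coindexed NPs are *he₁* and *Felix₁*.
*Felix₁* is an R-expression. Principle C requires it to be free everywhere.
*he₁* c-commands it and carries the same index.
The R-expression is bound → Principle C violation.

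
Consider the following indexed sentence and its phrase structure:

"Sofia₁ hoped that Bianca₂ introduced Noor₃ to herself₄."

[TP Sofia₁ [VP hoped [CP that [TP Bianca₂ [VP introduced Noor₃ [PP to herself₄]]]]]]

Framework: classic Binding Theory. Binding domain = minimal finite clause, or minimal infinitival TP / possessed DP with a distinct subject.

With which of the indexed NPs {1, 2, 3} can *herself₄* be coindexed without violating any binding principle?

{2, 3}

*herself* is an anaphor, so Principle A applies: it must be bound in its binding domain.
Binding domain of *herself₄*: the embedded TP, whose subject is Bianca₂.
*Sofia₁* c-commands the anaphor but is outside its binding domain → cannot satisfy Principle A.
*Bianca₂* c-commands the anaphor within its binding domain → licit binder.
*Noor₃* c-commands the anaphor within its binding domain → licit binder.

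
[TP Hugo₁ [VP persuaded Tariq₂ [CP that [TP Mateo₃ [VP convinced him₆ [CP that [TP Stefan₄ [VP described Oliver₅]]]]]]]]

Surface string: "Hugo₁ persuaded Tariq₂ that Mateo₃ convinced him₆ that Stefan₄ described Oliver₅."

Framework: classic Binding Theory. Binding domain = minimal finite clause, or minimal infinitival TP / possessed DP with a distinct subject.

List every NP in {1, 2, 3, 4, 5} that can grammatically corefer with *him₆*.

{1, 2}

*him* is a pronoun, so Principle B applies: it must be free in its binding domain.
Binding domain of *him₆*: the embedded TP, whose subject is Mateo₃.
*Hugo₁* c-commands the pronoun but from outside its binding domain, and is not c-commanded by it → coindexation permitted.
*Tariq₂* c-commands the pronoun but from outside its binding domain, and is not c-commanded by it → coindexation permitted.
*Mateo₃* c-commands the pronoun within its binding domain → coindexation would violate Principle B.
*Stefan₄*: the pronoun c-commands this R-expression → coindexation would violate Principle C on *Stefan₄*.
*Oliver₅*: the pronoun c-commands this R-expression → coindexation would violate Principle C on *Oliver₅*.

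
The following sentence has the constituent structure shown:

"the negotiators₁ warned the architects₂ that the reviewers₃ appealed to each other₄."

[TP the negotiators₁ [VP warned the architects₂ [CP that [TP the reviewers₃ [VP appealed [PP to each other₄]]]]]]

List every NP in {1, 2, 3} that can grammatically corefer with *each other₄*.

{3}

*each other* is an anaphor, so Principle A applies: it must be bound in its binding domain.
Binding domain of *each other₄*: the embedded TP, whose subject is the reviewers₃.
*the negotiators₁* c-commands the anaphor but is outside its binding domain → cannot satisfy Principle A.
*the architects₂* c-commands the anaphor but is outside its binding domain → cannot satisfy Principle A.
*the reviewers₃* c-commands the anaphor within its binding domain → licit binder.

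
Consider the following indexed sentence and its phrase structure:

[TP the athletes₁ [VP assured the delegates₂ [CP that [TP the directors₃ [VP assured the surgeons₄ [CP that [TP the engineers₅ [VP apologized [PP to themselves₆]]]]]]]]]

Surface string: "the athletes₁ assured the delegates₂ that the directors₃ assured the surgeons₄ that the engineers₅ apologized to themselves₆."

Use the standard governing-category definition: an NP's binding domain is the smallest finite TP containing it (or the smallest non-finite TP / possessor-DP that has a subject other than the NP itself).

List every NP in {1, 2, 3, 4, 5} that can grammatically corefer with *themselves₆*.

{5}

*themselves* is an anaphor, so Principle A applies: it must be bound in its binding domain.
Binding domain of *themselves₆*: the embedded TP, whose subject is the engineers₅.
*the athletes₁* c-commands the anaphor but is outside its binding domain → cannot satisfy Principle A.
*the delegates₂* c-commands the anaphor but is outside its binding domain → cannot satisfy Principle A.
*the directors₃* c-commands the anaphor but is outside its binding domain → cannot satisfy Principle A.
*the surgeons₄* c-commands the anaphor but is outside its binding domain → cannot satisfy Principle A.
*the engineers₅* c-commands the anaphor within its binding domain → licit binder.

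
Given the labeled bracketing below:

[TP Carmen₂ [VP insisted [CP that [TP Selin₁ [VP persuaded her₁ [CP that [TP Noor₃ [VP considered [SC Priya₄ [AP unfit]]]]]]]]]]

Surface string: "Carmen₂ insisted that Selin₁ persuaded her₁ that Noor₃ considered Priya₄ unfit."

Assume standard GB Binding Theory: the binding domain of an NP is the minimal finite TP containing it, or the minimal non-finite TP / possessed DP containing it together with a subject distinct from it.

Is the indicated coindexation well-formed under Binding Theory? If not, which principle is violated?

Principle B

The two coindexed NPs are *Selin₁* and *her₁*.
*her₁* is a pronoun. Its binding domain is the embedded TP, whose subject is Selin₁.
*Selin₁* c-commands it within that domain and carries the same index.
The pronoun is locally bound → Principle B violation.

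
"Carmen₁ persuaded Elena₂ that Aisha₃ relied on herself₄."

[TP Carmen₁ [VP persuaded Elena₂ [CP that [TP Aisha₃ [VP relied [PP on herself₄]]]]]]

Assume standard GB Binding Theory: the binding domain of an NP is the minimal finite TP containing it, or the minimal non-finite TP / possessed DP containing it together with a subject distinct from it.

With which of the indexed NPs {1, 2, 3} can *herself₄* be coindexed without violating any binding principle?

{3}

*herself* is an anaphor, so Principle A applies: it must be bound in its binding domain.
Binding domain of *herself₄*: the embedded TP, whose subject is Aisha₃.
*Carmen₁* c-commands the anaphor but is outside its binding domain → cannot satisfy Principle A.
*Elena₂* c-commands the anaphor but is outside its binding domain → cannot satisfy Principle A.
*Aisha₃* c-commands the anaphor within its binding domain → licit binder.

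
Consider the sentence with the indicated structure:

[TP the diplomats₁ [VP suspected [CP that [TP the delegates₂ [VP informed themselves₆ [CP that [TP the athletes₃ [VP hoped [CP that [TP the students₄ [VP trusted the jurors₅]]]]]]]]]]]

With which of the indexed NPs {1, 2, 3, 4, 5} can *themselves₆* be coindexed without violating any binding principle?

{2}

*themselves* is an anaphor, so Principle A applies: it must be bound in its binding domain.
Binding domain of *themselves₆*: the embedded TP, whose subject is the delegates₂.
*the diplomats₁* c-commands the anaphor but is outside its binding domain → cannot satisfy Principle A.
*the delegates₂* c-commands the anaphor within its binding domain → licit binder.
*the athletes₃* does not c-command the anaphor → cannot bind it.
*the students₄* does not c-command the anaphor → cannot bind it.
*the jurors₅* does not c-command the anaphor → cannot bind it.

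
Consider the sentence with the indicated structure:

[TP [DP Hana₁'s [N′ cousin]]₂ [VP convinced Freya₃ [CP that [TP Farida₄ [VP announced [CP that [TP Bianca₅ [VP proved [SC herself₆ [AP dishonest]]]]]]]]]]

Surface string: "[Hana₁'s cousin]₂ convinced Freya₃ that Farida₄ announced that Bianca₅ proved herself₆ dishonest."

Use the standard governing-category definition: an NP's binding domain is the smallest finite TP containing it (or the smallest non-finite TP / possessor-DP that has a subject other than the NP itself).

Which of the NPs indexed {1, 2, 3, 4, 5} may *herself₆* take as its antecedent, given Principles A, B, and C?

*herself* is an anaphor, so Principle A applies: it must be bound in its binding domain.
Binding domain of *herself₆*: the embedded TP, whose subject is Bianca₅.
*Hana₁* does not c-command the anaphor → cannot bind it.
*[Hana₁'s cousin]₂* c-commands the anaphor but is outside its binding domain → cannot satisfy Principle A.
*Freya₃* c-commands the anaphor but is outside its binding domain → cannot satisfy Principle A.
*Farida₄* c-commands the anaphor but is outside its binding domain → cannot satisfy Principle A.
*Bianca₅* c-commands the anaphor within its binding domain → licit binder.

{5}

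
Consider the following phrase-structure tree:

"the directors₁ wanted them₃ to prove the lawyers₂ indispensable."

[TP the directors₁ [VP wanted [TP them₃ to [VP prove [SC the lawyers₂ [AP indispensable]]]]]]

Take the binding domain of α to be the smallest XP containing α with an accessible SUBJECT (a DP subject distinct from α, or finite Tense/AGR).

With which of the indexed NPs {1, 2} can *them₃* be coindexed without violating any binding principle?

none

*them* is a pronoun, so Principle B applies: it must be free in its binding domain.
Binding domain of *them₃*: the matrix TP, whose subject is the directors₁.
*the directors₁* c-commands the pronoun within its binding domain → coindexation would violate Principle B.
*the lawyers₂*: the pronoun c-commands this R-expression → coindexation would violate Principle C on *the lawyers₂*.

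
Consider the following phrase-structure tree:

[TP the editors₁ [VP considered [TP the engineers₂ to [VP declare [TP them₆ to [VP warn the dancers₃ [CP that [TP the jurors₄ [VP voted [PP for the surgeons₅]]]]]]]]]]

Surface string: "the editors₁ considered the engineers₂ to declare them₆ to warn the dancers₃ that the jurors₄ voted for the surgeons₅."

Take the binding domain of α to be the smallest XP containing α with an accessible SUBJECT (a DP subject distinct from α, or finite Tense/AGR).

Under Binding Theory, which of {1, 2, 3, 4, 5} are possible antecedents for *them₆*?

*them* is a pronoun, so Principle B applies: it must be free in its binding domain.
Binding domain of *them₆*: the embedded TP, whose subject is the engineers₂.
*the editors₁* c-commands the pronoun but from outside its binding domain, and is not c-commanded by it → coindexation permitted.
*the engineers₂* c-commands the pronoun within its binding domain → coindexation would violate Principle B.
*the dancers₃*: the pronoun c-commands this R-expression → coindexation would violate Principle C on *the dancers₃*.
*the jurors₄*: the pronoun c-commands this R-expression → coindexation would violate Principle C on *the jurors₄*.
*the surgeons₅*: the pronoun c-commands this R-expression → coindexation would violate Principle C on *the surgeons₅*.

{1}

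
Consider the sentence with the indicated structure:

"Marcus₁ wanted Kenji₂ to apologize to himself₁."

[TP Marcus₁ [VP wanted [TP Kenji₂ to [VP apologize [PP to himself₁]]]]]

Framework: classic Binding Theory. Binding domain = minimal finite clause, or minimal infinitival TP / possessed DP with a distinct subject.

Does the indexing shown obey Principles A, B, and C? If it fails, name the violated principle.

The two coindexed NPs are *Marcus₁* and *himself₁*.
*himself₁* is an anaphor. Principle A requires it to be bound within its binding domain — the embedded TP, whose subject is Kenji₂.
Within that domain it is c-commanded by *Kenji₂*, which does not share its index.
*Marcus₁* does c-command the anaphor, but from outside its binding domain.
The anaphor is unbound in its domain → Principle A violation.

Principle A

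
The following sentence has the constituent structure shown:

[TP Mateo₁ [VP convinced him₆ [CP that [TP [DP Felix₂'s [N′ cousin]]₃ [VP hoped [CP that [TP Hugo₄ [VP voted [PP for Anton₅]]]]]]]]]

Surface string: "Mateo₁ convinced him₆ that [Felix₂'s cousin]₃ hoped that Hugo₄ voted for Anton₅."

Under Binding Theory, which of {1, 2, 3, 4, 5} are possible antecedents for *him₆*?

none

*him* is a pronoun, so Principle B applies: it must be free in its binding domain.
Binding domain of *him₆*: the matrix TP, whose subject is Mateo₁.
*Mateo₁* c-commands the pronoun within its binding domain → coindexation would violate Principle B.
*Felix₂*: the pronoun c-commands this R-expression → coindexation would violate Principle C on *Felix₂*.
*[Felix₂'s cousin]₃*: the pronoun c-commands this R-expression → coindexation would violate Principle C on *[Felix₂'s cousin]₃*.
*Hugo₄*: the pronoun c-commands this R-expression → coindexation would violate Principle C on *Hugo₄*.
*Anton₅*: the pronoun c-commands this R-expression → coindexation would violate Principle C on *Anton₅*.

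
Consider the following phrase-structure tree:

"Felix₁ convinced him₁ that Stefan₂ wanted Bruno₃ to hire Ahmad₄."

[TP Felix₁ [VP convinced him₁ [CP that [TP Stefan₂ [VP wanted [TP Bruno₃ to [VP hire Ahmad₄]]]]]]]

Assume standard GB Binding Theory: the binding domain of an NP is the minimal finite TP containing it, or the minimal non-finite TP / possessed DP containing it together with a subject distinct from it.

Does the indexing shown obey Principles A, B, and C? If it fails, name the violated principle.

Principle B

The two coindexed NPs are *Felix₁* and *him₁*.
*him₁* is a pronoun. Its binding domain is the matrix TP, whose subject is Felix₁.
*Felix₁* c-commands it within that domain and carries the same index.
The pronoun is locally bound → Principle B violation.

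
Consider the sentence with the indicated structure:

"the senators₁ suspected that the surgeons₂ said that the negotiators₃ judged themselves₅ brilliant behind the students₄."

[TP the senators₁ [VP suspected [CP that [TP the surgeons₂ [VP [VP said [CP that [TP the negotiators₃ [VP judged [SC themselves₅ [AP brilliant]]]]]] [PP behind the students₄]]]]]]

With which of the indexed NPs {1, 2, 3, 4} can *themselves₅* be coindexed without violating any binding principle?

{3}

*themselves* is an anaphor, so Principle A applies: it must be bound in its binding domain.
Binding domain of *themselves₅*: the embedded TP, whose subject is the negotiators₃.
*the senators₁* c-commands the anaphor but is outside its binding domain → cannot satisfy Principle A.
*the surgeons₂* c-commands the anaphor but is outside its binding domain → cannot satisfy Principle A.
*the negotiators₃* c-commands the anaphor within its binding domain → licit binder.
*the students₄* does not c-command the anaphor → cannot bind it.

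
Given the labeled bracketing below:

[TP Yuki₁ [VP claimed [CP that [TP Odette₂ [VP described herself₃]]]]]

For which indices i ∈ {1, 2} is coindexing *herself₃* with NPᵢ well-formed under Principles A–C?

*herself* is an anaphor, so Principle A applies: it must be bound in its binding domain.
Binding domain of *herself₃*: the embedded TP, whose subject is Odette₂.
*Yuki₁* c-commands the anaphor but is outside its binding domain → cannot satisfy Principle A.
*Odette₂* c-commands the anaphor within its binding domain → licit binder.

{2}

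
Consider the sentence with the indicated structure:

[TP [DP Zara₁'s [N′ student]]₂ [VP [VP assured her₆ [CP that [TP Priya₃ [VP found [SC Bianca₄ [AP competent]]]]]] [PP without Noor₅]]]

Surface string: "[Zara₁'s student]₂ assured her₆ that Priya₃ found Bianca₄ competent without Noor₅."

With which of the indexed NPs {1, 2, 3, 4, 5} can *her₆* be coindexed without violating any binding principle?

{1, 5}

*her* is a pronoun, so Principle B applies: it must be free in its binding domain.
Binding domain of *her₆*: the matrix TP, whose subject is [Zara₁'s student]₂.
*Zara₁* and the pronoun do not c-command one another → neither Principle B nor Principle C is at stake; coindexation permitted.
*[Zara₁'s student]₂* c-commands the pronoun within its binding domain → coindexation would violate Principle B.
*Priya₃*: the pronoun c-commands this R-expression → coindexation would violate Principle C on *Priya₃*.
*Bianca₄*: the pronoun c-commands this R-expression → coindexation would violate Principle C on *Bianca₄*.
*Noor₅* and the pronoun do not c-command one another → neither Principle B nor Principle C is at stake; coindexation permitted.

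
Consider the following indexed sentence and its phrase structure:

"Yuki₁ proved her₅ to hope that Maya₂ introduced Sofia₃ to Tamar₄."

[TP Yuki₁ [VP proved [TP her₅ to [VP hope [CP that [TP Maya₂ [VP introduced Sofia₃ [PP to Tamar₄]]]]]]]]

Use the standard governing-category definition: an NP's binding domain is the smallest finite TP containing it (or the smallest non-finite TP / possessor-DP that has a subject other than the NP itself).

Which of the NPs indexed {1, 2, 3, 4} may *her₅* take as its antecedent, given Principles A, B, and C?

none

*her* is a pronoun, so Principle B applies: it must be free in its binding domain.
Binding domain of *her₅*: the matrix TP, whose subject is Yuki₁.
*Yuki₁* c-commands the pronoun within its binding domain → coindexation would violate Principle B.
*Maya₂*: the pronoun c-commands this R-expression → coindexation would violate Principle C on *Maya₂*.
*Sofia₃*: the pronoun c-commands this R-expression → coindexation would violate Principle C on *Sofia₃*.
*Tamar₄*: the pronoun c-commands this R-expression → coindexation would violate Principle C on *Tamar₄*.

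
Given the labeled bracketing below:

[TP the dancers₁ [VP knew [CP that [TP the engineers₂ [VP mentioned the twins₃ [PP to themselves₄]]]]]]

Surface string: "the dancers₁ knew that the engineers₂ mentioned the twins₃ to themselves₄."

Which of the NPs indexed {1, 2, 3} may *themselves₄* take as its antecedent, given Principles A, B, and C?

*themselves* is an anaphor, so Principle A applies: it must be bound in its binding domain.
Binding domain of *themselves₄*: the embedded TP, whose subject is the engineers₂.
*the dancers₁* c-commands the anaphor but is outside its binding domain → cannot satisfy Principle A.
*the engineers₂* c-commands the anaphor within its binding domain → licit binder.
*the twins₃* c-commands the anaphor within its binding domain → licit binder.

{2, 3}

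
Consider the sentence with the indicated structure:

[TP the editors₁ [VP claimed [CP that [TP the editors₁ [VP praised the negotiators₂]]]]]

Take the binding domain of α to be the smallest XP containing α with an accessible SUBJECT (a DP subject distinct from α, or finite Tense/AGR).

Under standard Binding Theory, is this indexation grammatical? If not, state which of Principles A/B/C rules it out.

The two coindexed NPs are *the editors₁* (the higher occurrence) and *the editors₁* (the lower occurrence).
*the editors₁* (the lower occurrence) is an R-expression. Principle C requires it to be free everywhere.
*the editors₁* (the higher occurrence) c-commands it and carries the same index.
The R-expression is bound → Principle C violation.

Principle C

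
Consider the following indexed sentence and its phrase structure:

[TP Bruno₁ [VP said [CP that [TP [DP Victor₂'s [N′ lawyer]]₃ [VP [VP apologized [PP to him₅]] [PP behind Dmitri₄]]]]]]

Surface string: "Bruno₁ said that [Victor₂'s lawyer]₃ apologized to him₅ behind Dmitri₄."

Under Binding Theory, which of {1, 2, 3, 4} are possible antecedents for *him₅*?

{1, 2, 4}

*him* is a pronoun, so Principle B applies: it must be free in its binding domain.
Binding domain of *him₅*: the embedded TP, whose subject is [Victor₂'s lawyer]₃.
*Bruno₁* c-commands the pronoun but from outside its binding domain, and is not c-commanded by it → coindexation permitted.
*Victor₂* and the pronoun do not c-command one another → neither Principle B nor Principle C is at stake; coindexation permitted.
*[Victor₂'s lawyer]₃* c-commands the pronoun within its binding domain → coindexation would violate Principle B.
*Dmitri₄* and the pronoun do not c-command one another → neither Principle B nor Principle C is at stake; coindexation permitted.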